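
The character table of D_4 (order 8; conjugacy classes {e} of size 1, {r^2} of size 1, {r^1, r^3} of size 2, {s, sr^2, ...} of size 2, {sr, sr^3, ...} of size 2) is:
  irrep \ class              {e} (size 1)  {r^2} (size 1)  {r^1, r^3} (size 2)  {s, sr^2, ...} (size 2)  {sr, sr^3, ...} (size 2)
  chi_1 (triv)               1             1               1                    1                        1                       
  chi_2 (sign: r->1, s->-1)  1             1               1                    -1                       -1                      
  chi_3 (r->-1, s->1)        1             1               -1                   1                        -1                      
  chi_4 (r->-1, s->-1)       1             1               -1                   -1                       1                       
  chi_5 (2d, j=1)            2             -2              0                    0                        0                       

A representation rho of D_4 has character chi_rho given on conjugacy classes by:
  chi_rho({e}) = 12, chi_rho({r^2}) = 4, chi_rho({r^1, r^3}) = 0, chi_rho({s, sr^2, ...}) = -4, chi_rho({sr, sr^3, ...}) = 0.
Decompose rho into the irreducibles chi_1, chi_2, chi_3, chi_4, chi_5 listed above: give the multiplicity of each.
Multiplicities: chi_1: 1, chi_2: 3, chi_3: 1, chi_4: 3, chi_5: 2.

Use <chi_rho, chi> = (1/|G|) sum_C |C| * chi_rho(C) * conj(chi(C)) with |G| = 8 for each irreducible chi in the table:
  <chi_rho, chi_1> = (1/8)[1*(12)*conj(1) + 1*(4)*conj(1) + 2*(0)*conj(1) + 2*(-4)*conj(1) + 2*(0)*conj(1)]
      = (1/8)[(12) + (4) + (0) + (-8) + (0)] = 8/8 = 1
  <chi_rho, chi_2> = (1/8)[1*(12)*conj(1) + 1*(4)*conj(1) + 2*(0)*conj(1) + 2*(-4)*conj(-1) + 2*(0)*conj(-1)]
      = (1/8)[(12) + (4) + (0) + (8) + (0)] = 24/8 = 3
  <chi_rho, chi_3> = (1/8)[1*(12)*conj(1) + 1*(4)*conj(1) + 2*(0)*conj(-1) + 2*(-4)*conj(1) + 2*(0)*conj(-1)]
      = (1/8)[(12) + (4) + (0) + (-8) + (0)] = 8/8 = 1
  <chi_rho, chi_4> = (1/8)[1*(12)*conj(1) + 1*(4)*conj(1) + 2*(0)*conj(-1) + 2*(-4)*conj(-1) + 2*(0)*conj(1)]
      = (1/8)[(12) + (4) + (0) + (8) + (0)] = 24/8 = 3
  <chi_rho, chi_5> = (1/8)[1*(12)*conj(2) + 1*(4)*conj(-2) + 2*(0)*conj(0) + 2*(-4)*conj(0) + 2*(0)*conj(0)]
      = (1/8)[(24) + (-8) + (0) + (0) + (0)] = 16/8 = 2
Dimension check: dim(rho) = sum (mult * dim) = 1*1 + 3*1 + 1*1 + 3*1 + 2*2 = 12 = chi_rho(e) = 12.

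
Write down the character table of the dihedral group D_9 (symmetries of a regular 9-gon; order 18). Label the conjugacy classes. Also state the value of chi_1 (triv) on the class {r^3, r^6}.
Conjugacy classes: {e} of size 1, {r^1, r^8} of size 2, {r^2, r^7} of size 2, {r^3, r^6} of size 2, {r^4, r^5} of size 2, {s, sr, ..., sr^8} of size 9.
Character table:
  irrep \ class              {e} (size 1)  {r^1, r^8} (size 2)  {r^2, r^7} (size 2)  {r^3, r^6} (size 2)  {r^4, r^5} (size 2)  {s, sr, ..., sr^8} (size 9)
  chi_1 (triv)               1             1                    1                    1                    1                    1                          
  chi_2 (sign: r->1, s->-1)  1             1                    1                    1                    1                    -1                         
  chi_3 (2d, j=1)            2             2*cos(2*pi/9)        2*cos(4*pi/9)        -1                   -2*cos(pi/9)         0                          
  chi_4 (2d, j=2)            2             2*cos(4*pi/9)        -2*cos(pi/9)         -1                   2*cos(2*pi/9)        0                          
  chi_5 (2d, j=3)            2             -1                   -1                   2                    -1                   0                          
  chi_6 (2d, j=4)            2             -2*cos(pi/9)         2*cos(2*pi/9)        -1                   2*cos(4*pi/9)        0                          

Spot check: chi_1 (triv) on {r^3, r^6} = 1.

Derivation: D_9 has order 2*9 = 18 with 6 conjugacy classes, hence 6 irreducibles. Sum of squared dims 1 + 1 + 4 + 4 + 4 + 4 = 18 = |G|. Linear characters come from the abelianisation; the 2-dimensional irreps have character r^k -> 2*cos(2*pi*j*k/9), reflections -> 0.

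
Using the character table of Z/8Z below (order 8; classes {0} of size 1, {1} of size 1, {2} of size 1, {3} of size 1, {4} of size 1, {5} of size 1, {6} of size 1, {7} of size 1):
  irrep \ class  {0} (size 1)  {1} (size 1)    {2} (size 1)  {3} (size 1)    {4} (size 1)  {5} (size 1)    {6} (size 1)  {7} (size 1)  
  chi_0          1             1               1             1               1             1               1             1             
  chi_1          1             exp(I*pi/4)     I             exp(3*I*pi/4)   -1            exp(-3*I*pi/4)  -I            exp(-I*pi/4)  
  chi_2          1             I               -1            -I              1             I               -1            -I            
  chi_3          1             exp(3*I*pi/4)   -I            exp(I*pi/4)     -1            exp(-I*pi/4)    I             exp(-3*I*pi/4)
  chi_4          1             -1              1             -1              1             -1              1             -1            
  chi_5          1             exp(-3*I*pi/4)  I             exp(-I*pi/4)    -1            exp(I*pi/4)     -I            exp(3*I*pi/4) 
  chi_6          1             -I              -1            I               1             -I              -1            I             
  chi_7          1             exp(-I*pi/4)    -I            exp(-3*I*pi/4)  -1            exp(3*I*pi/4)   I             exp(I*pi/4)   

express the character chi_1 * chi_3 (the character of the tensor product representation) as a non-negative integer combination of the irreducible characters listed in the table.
chi_1 tensor chi_3 = chi_4 (all other irreducibles have multiplicity 0).

Justification: The character of a tensor product is the pointwise product (chi_1 * chi_3)(C) = chi_1(C) * chi_3(C):
  {0}: (1)*(1), {1}: (exp(I*pi/4))*(exp(3*I*pi/4)), {2}: (I)*(-I), {3}: (exp(3*I*pi/4))*(exp(I*pi/4)), {4}: (-1)*(-1), {5}: (exp(-3*I*pi/4))*(exp(-I*pi/4)), {6}: (-I)*(I), {7}: (exp(-I*pi/4))*(exp(-3*I*pi/4))
so (chi_1 * chi_3) takes values
  {0} -> 1, {1} -> -1, {2} -> 1, {3} -> -1, {4} -> 1, {5} -> -1, {6} -> 1, {7} -> -1.
Now take the inner product of this character with each irreducible chi from the table, <chi_1*chi_3, chi> = (1/8) sum_C |C| (chi_1*chi_3)(C) conj(chi(C)):
  <chi_1*chi_3, chi_0> = (1/8)[1*(1)*conj(1) + 1*(-1)*conj(1) + 1*(1)*conj(1) + 1*(-1)*conj(1) + 1*(1)*conj(1) + 1*(-1)*conj(1) + 1*(1)*conj(1) + 1*(-1)*conj(1)]
      = (1/8)[(1) + (-1) + (1) + (-1) + (1) + (-1) + (1) + (-1)] = 0/8 = 0
  <chi_1*chi_3, chi_1> = (1/8)[1*(1)*conj(1) + 1*(-1)*conj(exp(I*pi/4)) + 1*(1)*conj(I) + 1*(-1)*conj(exp(3*I*pi/4)) + 1*(1)*conj(-1) + 1*(-1)*conj(exp(-3*I*pi/4)) + 1*(1)*conj(-I) + 1*(-1)*conj(exp(-I*pi/4))]
      = (1/8)[(1) + (-exp(-I*pi/4)) + (-I) + (-exp(-3*I*pi/4)) + (-1) + (-exp(3*I*pi/4)) + (I) + (-exp(I*pi/4))] = 0/8 = 0
  <chi_1*chi_3, chi_2> = (1/8)[1*(1)*conj(1) + 1*(-1)*conj(I) + 1*(1)*conj(-1) + 1*(-1)*conj(-I) + 1*(1)*conj(1) + 1*(-1)*conj(I) + 1*(1)*conj(-1) + 1*(-1)*conj(-I)]
      = (1/8)[(1) + (I) + (-1) + (-I) + (1) + (I) + (-1) + (-I)] = 0/8 = 0
  <chi_1*chi_3, chi_3> = (1/8)[1*(1)*conj(1) + 1*(-1)*conj(exp(3*I*pi/4)) + 1*(1)*conj(-I) + 1*(-1)*conj(exp(I*pi/4)) + 1*(1)*conj(-1) + 1*(-1)*conj(exp(-I*pi/4)) + 1*(1)*conj(I) + 1*(-1)*conj(exp(-3*I*pi/4))]
      = (1/8)[(1) + (-exp(-3*I*pi/4)) + (I) + (-exp(-I*pi/4)) + (-1) + (-exp(I*pi/4)) + (-I) + (-exp(3*I*pi/4))] = 0/8 = 0
  <chi_1*chi_3, chi_4> = (1/8)[1*(1)*conj(1) + 1*(-1)*conj(-1) + 1*(1)*conj(1) + 1*(-1)*conj(-1) + 1*(1)*conj(1) + 1*(-1)*conj(-1) + 1*(1)*conj(1) + 1*(-1)*conj(-1)]
      = (1/8)[(1) + (1) + (1) + (1) + (1) + (1) + (1) + (1)] = 8/8 = 1
  <chi_1*chi_3, chi_5> = (1/8)[1*(1)*conj(1) + 1*(-1)*conj(exp(-3*I*pi/4)) + 1*(1)*conj(I) + 1*(-1)*conj(exp(-I*pi/4)) + 1*(1)*conj(-1) + 1*(-1)*conj(exp(I*pi/4)) + 1*(1)*conj(-I) + 1*(-1)*conj(exp(3*I*pi/4))]
      = (1/8)[(1) + (-exp(3*I*pi/4)) + (-I) + (-exp(I*pi/4)) + (-1) + (-exp(-I*pi/4)) + (I) + (-exp(-3*I*pi/4))] = 0/8 = 0
  <chi_1*chi_3, chi_6> = (1/8)[1*(1)*conj(1) + 1*(-1)*conj(-I) + 1*(1)*conj(-1) + 1*(-1)*conj(I) + 1*(1)*conj(1) + 1*(-1)*conj(-I) + 1*(1)*conj(-1) + 1*(-1)*conj(I)]
      = (1/8)[(1) + (-I) + (-1) + (I) + (1) + (-I) + (-1) + (I)] = 0/8 = 0
  <chi_1*chi_3, chi_7> = (1/8)[1*(1)*conj(1) + 1*(-1)*conj(exp(-I*pi/4)) + 1*(1)*conj(-I) + 1*(-1)*conj(exp(-3*I*pi/4)) + 1*(1)*conj(-1) + 1*(-1)*conj(exp(3*I*pi/4)) + 1*(1)*conj(I) + 1*(-1)*conj(exp(I*pi/4))]
      = (1/8)[(1) + (-exp(I*pi/4)) + (I) + (-exp(3*I*pi/4)) + (-1) + (-exp(-3*I*pi/4)) + (-I) + (-exp(-I*pi/4))] = 0/8 = 0
(Exp terms are combined using exp(i*s)*conj(exp(i*t)) = exp(i*(s-t)), and sums of them are collapsed using the identity that for every m > 1 the m distinct m-th roots of unity sum to 0, e.g. 1 + exp(2*I*pi/3) + exp(-2*I*pi/3) = 0.)
Hence the multiplicities are chi_4: 1. Dimension check: dim(chi_1)*dim(chi_3) = 1*1 = 1 and sum (mult * dim) = 1*1 = 1.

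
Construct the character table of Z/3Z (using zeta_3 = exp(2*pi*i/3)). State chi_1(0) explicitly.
Character table of Z/3Z (irreps indexed chi_0,...,chi_2 with chi_k(m) = zeta_3^(k*m), zeta_3 = exp(2*pi*i/3)):
  irrep \ class  {0} (size 1)  {1} (size 1)    {2} (size 1)  
  chi_0          1             1               1             
  chi_1          1             exp(2*I*pi/3)   exp(-2*I*pi/3)
  chi_2          1             exp(-2*I*pi/3)  exp(2*I*pi/3) 

Spot check: chi_1(0) = zeta_3^(1*0) = zeta_3^0 = 1.

Derivation: Z/3Z is abelian, so all 3 irreducible complex representations are 1-dimensional. They are given by chi_k(m) = zeta_3^(k*m) for k = 0,...,2. Row orthogonality: sum_m chi_k(m) conj(chi_l(m)) = 3 * [k = l].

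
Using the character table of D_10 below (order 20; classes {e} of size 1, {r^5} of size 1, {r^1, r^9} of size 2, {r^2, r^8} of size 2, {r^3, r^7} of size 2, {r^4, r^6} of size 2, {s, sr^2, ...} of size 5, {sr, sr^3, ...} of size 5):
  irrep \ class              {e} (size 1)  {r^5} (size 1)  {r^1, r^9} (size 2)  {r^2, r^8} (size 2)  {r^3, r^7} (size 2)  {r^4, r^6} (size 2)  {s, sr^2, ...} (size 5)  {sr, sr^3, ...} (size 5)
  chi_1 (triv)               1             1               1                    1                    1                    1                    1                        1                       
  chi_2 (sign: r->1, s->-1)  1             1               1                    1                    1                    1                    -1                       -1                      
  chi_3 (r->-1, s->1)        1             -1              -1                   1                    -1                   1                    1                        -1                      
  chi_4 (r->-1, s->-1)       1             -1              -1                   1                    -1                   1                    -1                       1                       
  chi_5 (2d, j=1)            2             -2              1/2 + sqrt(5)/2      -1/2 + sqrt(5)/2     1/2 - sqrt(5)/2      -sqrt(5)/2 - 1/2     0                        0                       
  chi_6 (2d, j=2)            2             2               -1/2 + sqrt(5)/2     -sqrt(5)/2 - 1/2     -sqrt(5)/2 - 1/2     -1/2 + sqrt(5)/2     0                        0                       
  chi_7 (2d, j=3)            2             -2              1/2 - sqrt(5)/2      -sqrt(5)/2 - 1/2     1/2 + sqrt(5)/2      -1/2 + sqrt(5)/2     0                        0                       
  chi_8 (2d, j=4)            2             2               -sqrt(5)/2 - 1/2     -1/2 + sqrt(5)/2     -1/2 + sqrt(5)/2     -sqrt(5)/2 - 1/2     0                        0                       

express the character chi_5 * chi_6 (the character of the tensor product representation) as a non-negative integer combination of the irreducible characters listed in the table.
chi_5 tensor chi_6 = chi_5 + chi_7 (all other irreducibles have multiplicity 0).

Solution. The character of a tensor product is the pointwise product (chi_5 * chi_6)(C) = chi_5(C) * chi_6(C):
  {e}: (2)*(2), {r^5}: (-2)*(2), {r^1, r^9}: (1/2 + sqrt(5)/2)*(-1/2 + sqrt(5)/2), {r^2, r^8}: (-1/2 + sqrt(5)/2)*(-sqrt(5)/2 - 1/2), {r^3, r^7}: (1/2 - sqrt(5)/2)*(-sqrt(5)/2 - 1/2), {r^4, r^6}: (-sqrt(5)/2 - 1/2)*(-1/2 + sqrt(5)/2), {s, sr^2, ...}: (0)*(0), {sr, sr^3, ...}: (0)*(0)
so (chi_5 * chi_6) takes values
  {e} -> 4, {r^5} -> -4, {r^1, r^9} -> 1, {r^2, r^8} -> -1, {r^3, r^7} -> 1, {r^4, r^6} -> -1, {s, sr^2, ...} -> 0, {sr, sr^3, ...} -> 0.
Now take the inner product of this character with each irreducible chi from the table, <chi_5*chi_6, chi> = (1/20) sum_C |C| (chi_5*chi_6)(C) conj(chi(C)):
  <chi_5*chi_6, chi_1> = (1/20)[1*(4)*conj(1) + 1*(-4)*conj(1) + 2*(1)*conj(1) + 2*(-1)*conj(1) + 2*(1)*conj(1) + 2*(-1)*conj(1) + 5*(0)*conj(1) + 5*(0)*conj(1)]
      = (1/20)[(4) + (-4) + (2) + (-2) + (2) + (-2) + (0) + (0)] = 0/20 = 0
  <chi_5*chi_6, chi_2> = (1/20)[1*(4)*conj(1) + 1*(-4)*conj(1) + 2*(1)*conj(1) + 2*(-1)*conj(1) + 2*(1)*conj(1) + 2*(-1)*conj(1) + 5*(0)*conj(-1) + 5*(0)*conj(-1)]
      = (1/20)[(4) + (-4) + (2) + (-2) + (2) + (-2) + (0) + (0)] = 0/20 = 0
  <chi_5*chi_6, chi_3> = (1/20)[1*(4)*conj(1) + 1*(-4)*conj(-1) + 2*(1)*conj(-1) + 2*(-1)*conj(1) + 2*(1)*conj(-1) + 2*(-1)*conj(1) + 5*(0)*conj(1) + 5*(0)*conj(-1)]
      = (1/20)[(4) + (4) + (-2) + (-2) + (-2) + (-2) + (0) + (0)] = 0/20 = 0
  <chi_5*chi_6, chi_4> = (1/20)[1*(4)*conj(1) + 1*(-4)*conj(-1) + 2*(1)*conj(-1) + 2*(-1)*conj(1) + 2*(1)*conj(-1) + 2*(-1)*conj(1) + 5*(0)*conj(-1) + 5*(0)*conj(1)]
      = (1/20)[(4) + (4) + (-2) + (-2) + (-2) + (-2) + (0) + (0)] = 0/20 = 0
  <chi_5*chi_6, chi_5> = (1/20)[1*(4)*conj(2) + 1*(-4)*conj(-2) + 2*(1)*conj(1/2 + sqrt(5)/2) + 2*(-1)*conj(-1/2 + sqrt(5)/2) + 2*(1)*conj(1/2 - sqrt(5)/2) + 2*(-1)*conj(-sqrt(5)/2 - 1/2) + 5*(0)*conj(0) + 5*(0)*conj(0)]
      = (1/20)[(8) + (8) + (1 + sqrt(5)) + (1 - sqrt(5)) + (1 - sqrt(5)) + (1 + sqrt(5)) + (0) + (0)] = 20/20 = 1
  <chi_5*chi_6, chi_6> = (1/20)[1*(4)*conj(2) + 1*(-4)*conj(2) + 2*(1)*conj(-1/2 + sqrt(5)/2) + 2*(-1)*conj(-sqrt(5)/2 - 1/2) + 2*(1)*conj(-sqrt(5)/2 - 1/2) + 2*(-1)*conj(-1/2 + sqrt(5)/2) + 5*(0)*conj(0) + 5*(0)*conj(0)]
      = (1/20)[(8) + (-8) + (-1 + sqrt(5)) + (1 + sqrt(5)) + (-sqrt(5) - 1) + (1 - sqrt(5)) + (0) + (0)] = 0/20 = 0
  <chi_5*chi_6, chi_7> = (1/20)[1*(4)*conj(2) + 1*(-4)*conj(-2) + 2*(1)*conj(1/2 - sqrt(5)/2) + 2*(-1)*conj(-sqrt(5)/2 - 1/2) + 2*(1)*conj(1/2 + sqrt(5)/2) + 2*(-1)*conj(-1/2 + sqrt(5)/2) + 5*(0)*conj(0) + 5*(0)*conj(0)]
      = (1/20)[(8) + (8) + (1 - sqrt(5)) + (1 + sqrt(5)) + (1 + sqrt(5)) + (1 - sqrt(5)) + (0) + (0)] = 20/20 = 1
  <chi_5*chi_6, chi_8> = (1/20)[1*(4)*conj(2) + 1*(-4)*conj(2) + 2*(1)*conj(-sqrt(5)/2 - 1/2) + 2*(-1)*conj(-1/2 + sqrt(5)/2) + 2*(1)*conj(-1/2 + sqrt(5)/2) + 2*(-1)*conj(-sqrt(5)/2 - 1/2) + 5*(0)*conj(0) + 5*(0)*conj(0)]
      = (1/20)[(8) + (-8) + (-sqrt(5) - 1) + (1 - sqrt(5)) + (-1 + sqrt(5)) + (1 + sqrt(5)) + (0) + (0)] = 0/20 = 0
Hence the multiplicities are chi_5: 1, chi_7: 1. Dimension check: dim(chi_5)*dim(chi_6) = 2*2 = 4 and sum (mult * dim) = 1*2 + 1*2 = 4.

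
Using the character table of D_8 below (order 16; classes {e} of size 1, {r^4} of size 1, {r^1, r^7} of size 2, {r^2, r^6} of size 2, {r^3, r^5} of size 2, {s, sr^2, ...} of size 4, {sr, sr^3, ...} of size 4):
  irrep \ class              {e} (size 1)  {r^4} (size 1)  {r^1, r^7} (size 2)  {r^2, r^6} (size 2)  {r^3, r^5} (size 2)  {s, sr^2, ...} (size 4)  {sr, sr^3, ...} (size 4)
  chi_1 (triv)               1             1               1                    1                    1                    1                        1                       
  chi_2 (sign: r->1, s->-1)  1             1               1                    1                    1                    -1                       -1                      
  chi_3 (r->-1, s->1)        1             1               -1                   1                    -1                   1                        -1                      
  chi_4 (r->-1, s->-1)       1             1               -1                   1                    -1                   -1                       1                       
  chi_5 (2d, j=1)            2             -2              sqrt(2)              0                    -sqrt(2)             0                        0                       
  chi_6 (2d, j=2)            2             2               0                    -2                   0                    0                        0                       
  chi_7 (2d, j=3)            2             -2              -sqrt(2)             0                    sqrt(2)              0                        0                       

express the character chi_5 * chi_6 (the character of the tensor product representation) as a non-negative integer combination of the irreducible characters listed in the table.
chi_5 tensor chi_6 = chi_5 + chi_7 (all other irreducibles have multiplicity 0).

Why: The character of a tensor product is the pointwise product (chi_5 * chi_6)(C) = chi_5(C) * chi_6(C):
  {e}: (2)*(2), {r^4}: (-2)*(2), {r^1, r^7}: (sqrt(2))*(0), {r^2, r^6}: (0)*(-2), {r^3, r^5}: (-sqrt(2))*(0), {s, sr^2, ...}: (0)*(0), {sr, sr^3, ...}: (0)*(0)
so (chi_5 * chi_6) takes values
  {e} -> 4, {r^4} -> -4, {r^1, r^7} -> 0, {r^2, r^6} -> 0, {r^3, r^5} -> 0, {s, sr^2, ...} -> 0, {sr, sr^3, ...} -> 0.
Now take the inner product of this character with each irreducible chi from the table, <chi_5*chi_6, chi> = (1/16) sum_C |C| (chi_5*chi_6)(C) conj(chi(C)):
  <chi_5*chi_6, chi_1> = (1/16)[1*(4)*conj(1) + 1*(-4)*conj(1) + 2*(0)*conj(1) + 2*(0)*conj(1) + 2*(0)*conj(1) + 4*(0)*conj(1) + 4*(0)*conj(1)]
      = (1/16)[(4) + (-4) + (0) + (0) + (0) + (0) + (0)] = 0/16 = 0
  <chi_5*chi_6, chi_2> = (1/16)[1*(4)*conj(1) + 1*(-4)*conj(1) + 2*(0)*conj(1) + 2*(0)*conj(1) + 2*(0)*conj(1) + 4*(0)*conj(-1) + 4*(0)*conj(-1)]
      = (1/16)[(4) + (-4) + (0) + (0) + (0) + (0) + (0)] = 0/16 = 0
  <chi_5*chi_6, chi_3> = (1/16)[1*(4)*conj(1) + 1*(-4)*conj(1) + 2*(0)*conj(-1) + 2*(0)*conj(1) + 2*(0)*conj(-1) + 4*(0)*conj(1) + 4*(0)*conj(-1)]
      = (1/16)[(4) + (-4) + (0) + (0) + (0) + (0) + (0)] = 0/16 = 0
  <chi_5*chi_6, chi_4> = (1/16)[1*(4)*conj(1) + 1*(-4)*conj(1) + 2*(0)*conj(-1) + 2*(0)*conj(1) + 2*(0)*conj(-1) + 4*(0)*conj(-1) + 4*(0)*conj(1)]
      = (1/16)[(4) + (-4) + (0) + (0) + (0) + (0) + (0)] = 0/16 = 0
  <chi_5*chi_6, chi_5> = (1/16)[1*(4)*conj(2) + 1*(-4)*conj(-2) + 2*(0)*conj(sqrt(2)) + 2*(0)*conj(0) + 2*(0)*conj(-sqrt(2)) + 4*(0)*conj(0) + 4*(0)*conj(0)]
      = (1/16)[(8) + (8) + (0) + (0) + (0) + (0) + (0)] = 16/16 = 1
  <chi_5*chi_6, chi_6> = (1/16)[1*(4)*conj(2) + 1*(-4)*conj(2) + 2*(0)*conj(0) + 2*(0)*conj(-2) + 2*(0)*conj(0) + 4*(0)*conj(0) + 4*(0)*conj(0)]
      = (1/16)[(8) + (-8) + (0) + (0) + (0) + (0) + (0)] = 0/16 = 0
  <chi_5*chi_6, chi_7> = (1/16)[1*(4)*conj(2) + 1*(-4)*conj(-2) + 2*(0)*conj(-sqrt(2)) + 2*(0)*conj(0) + 2*(0)*conj(sqrt(2)) + 4*(0)*conj(0) + 4*(0)*conj(0)]
      = (1/16)[(8) + (8) + (0) + (0) + (0) + (0) + (0)] = 16/16 = 1
Hence the multiplicities are chi_5: 1, chi_7: 1. Dimension check: dim(chi_5)*dim(chi_6) = 2*2 = 4 and sum (mult * dim) = 1*2 + 1*2 = 4.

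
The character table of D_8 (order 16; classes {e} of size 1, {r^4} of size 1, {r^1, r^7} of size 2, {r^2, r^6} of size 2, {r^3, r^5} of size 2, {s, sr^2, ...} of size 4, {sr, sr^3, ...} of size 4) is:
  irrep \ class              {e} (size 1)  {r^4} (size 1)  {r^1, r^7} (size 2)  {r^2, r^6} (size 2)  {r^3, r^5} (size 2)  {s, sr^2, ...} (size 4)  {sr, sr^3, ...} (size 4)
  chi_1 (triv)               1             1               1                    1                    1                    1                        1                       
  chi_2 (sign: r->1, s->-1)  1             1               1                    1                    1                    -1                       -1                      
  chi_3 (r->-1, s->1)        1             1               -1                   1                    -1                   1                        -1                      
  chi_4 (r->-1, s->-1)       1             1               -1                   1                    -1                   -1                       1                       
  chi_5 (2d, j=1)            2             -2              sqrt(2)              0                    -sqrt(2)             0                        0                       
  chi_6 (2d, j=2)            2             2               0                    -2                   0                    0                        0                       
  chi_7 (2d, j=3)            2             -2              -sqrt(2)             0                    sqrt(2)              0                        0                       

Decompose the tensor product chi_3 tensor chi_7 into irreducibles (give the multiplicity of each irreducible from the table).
chi_3 tensor chi_7 = chi_5 (all other irreducibles have multiplicity 0).

Derivation: The character of a tensor product is the pointwise product (chi_3 * chi_7)(C) = chi_3(C) * chi_7(C):
  {e}: (1)*(2), {r^4}: (1)*(-2), {r^1, r^7}: (-1)*(-sqrt(2)), {r^2, r^6}: (1)*(0), {r^3, r^5}: (-1)*(sqrt(2)), {s, sr^2, ...}: (1)*(0), {sr, sr^3, ...}: (-1)*(0)
so (chi_3 * chi_7) takes values
  {e} -> 2, {r^4} -> -2, {r^1, r^7} -> sqrt(2), {r^2, r^6} -> 0, {r^3, r^5} -> -sqrt(2), {s, sr^2, ...} -> 0, {sr, sr^3, ...} -> 0.
Now take the inner product of this character with each irreducible chi from the table, <chi_3*chi_7, chi> = (1/16) sum_C |C| (chi_3*chi_7)(C) conj(chi(C)):
  <chi_3*chi_7, chi_1> = (1/16)[1*(2)*conj(1) + 1*(-2)*conj(1) + 2*(sqrt(2))*conj(1) + 2*(0)*conj(1) + 2*(-sqrt(2))*conj(1) + 4*(0)*conj(1) + 4*(0)*conj(1)]
      = (1/16)[(2) + (-2) + (2*sqrt(2)) + (0) + (-2*sqrt(2)) + (0) + (0)] = 0/16 = 0
  <chi_3*chi_7, chi_2> = (1/16)[1*(2)*conj(1) + 1*(-2)*conj(1) + 2*(sqrt(2))*conj(1) + 2*(0)*conj(1) + 2*(-sqrt(2))*conj(1) + 4*(0)*conj(-1) + 4*(0)*conj(-1)]
      = (1/16)[(2) + (-2) + (2*sqrt(2)) + (0) + (-2*sqrt(2)) + (0) + (0)] = 0/16 = 0
  <chi_3*chi_7, chi_3> = (1/16)[1*(2)*conj(1) + 1*(-2)*conj(1) + 2*(sqrt(2))*conj(-1) + 2*(0)*conj(1) + 2*(-sqrt(2))*conj(-1) + 4*(0)*conj(1) + 4*(0)*conj(-1)]
      = (1/16)[(2) + (-2) + (-2*sqrt(2)) + (0) + (2*sqrt(2)) + (0) + (0)] = 0/16 = 0
  <chi_3*chi_7, chi_4> = (1/16)[1*(2)*conj(1) + 1*(-2)*conj(1) + 2*(sqrt(2))*conj(-1) + 2*(0)*conj(1) + 2*(-sqrt(2))*conj(-1) + 4*(0)*conj(-1) + 4*(0)*conj(1)]
      = (1/16)[(2) + (-2) + (-2*sqrt(2)) + (0) + (2*sqrt(2)) + (0) + (0)] = 0/16 = 0
  <chi_3*chi_7, chi_5> = (1/16)[1*(2)*conj(2) + 1*(-2)*conj(-2) + 2*(sqrt(2))*conj(sqrt(2)) + 2*(0)*conj(0) + 2*(-sqrt(2))*conj(-sqrt(2)) + 4*(0)*conj(0) + 4*(0)*conj(0)]
      = (1/16)[(4) + (4) + (4) + (0) + (4) + (0) + (0)] = 16/16 = 1
  <chi_3*chi_7, chi_6> = (1/16)[1*(2)*conj(2) + 1*(-2)*conj(2) + 2*(sqrt(2))*conj(0) + 2*(0)*conj(-2) + 2*(-sqrt(2))*conj(0) + 4*(0)*conj(0) + 4*(0)*conj(0)]
      = (1/16)[(4) + (-4) + (0) + (0) + (0) + (0) + (0)] = 0/16 = 0
  <chi_3*chi_7, chi_7> = (1/16)[1*(2)*conj(2) + 1*(-2)*conj(-2) + 2*(sqrt(2))*conj(-sqrt(2)) + 2*(0)*conj(0) + 2*(-sqrt(2))*conj(sqrt(2)) + 4*(0)*conj(0) + 4*(0)*conj(0)]
      = (1/16)[(4) + (4) + (-4) + (0) + (-4) + (0) + (0)] = 0/16 = 0
Hence the multiplicities are chi_5: 1. Dimension check: dim(chi_3)*dim(chi_7) = 1*2 = 2 and sum (mult * dim) = 1*2 = 2.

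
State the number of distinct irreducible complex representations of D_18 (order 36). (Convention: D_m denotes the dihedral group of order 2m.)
12

Details: The number of irreducible complex representations of a finite group equals its number of conjugacy classes. D_18 has 12 conjugacy classes (n/2 + 3 for n even), so D_18 (order 36) has exactly 12 irreducible complex representations.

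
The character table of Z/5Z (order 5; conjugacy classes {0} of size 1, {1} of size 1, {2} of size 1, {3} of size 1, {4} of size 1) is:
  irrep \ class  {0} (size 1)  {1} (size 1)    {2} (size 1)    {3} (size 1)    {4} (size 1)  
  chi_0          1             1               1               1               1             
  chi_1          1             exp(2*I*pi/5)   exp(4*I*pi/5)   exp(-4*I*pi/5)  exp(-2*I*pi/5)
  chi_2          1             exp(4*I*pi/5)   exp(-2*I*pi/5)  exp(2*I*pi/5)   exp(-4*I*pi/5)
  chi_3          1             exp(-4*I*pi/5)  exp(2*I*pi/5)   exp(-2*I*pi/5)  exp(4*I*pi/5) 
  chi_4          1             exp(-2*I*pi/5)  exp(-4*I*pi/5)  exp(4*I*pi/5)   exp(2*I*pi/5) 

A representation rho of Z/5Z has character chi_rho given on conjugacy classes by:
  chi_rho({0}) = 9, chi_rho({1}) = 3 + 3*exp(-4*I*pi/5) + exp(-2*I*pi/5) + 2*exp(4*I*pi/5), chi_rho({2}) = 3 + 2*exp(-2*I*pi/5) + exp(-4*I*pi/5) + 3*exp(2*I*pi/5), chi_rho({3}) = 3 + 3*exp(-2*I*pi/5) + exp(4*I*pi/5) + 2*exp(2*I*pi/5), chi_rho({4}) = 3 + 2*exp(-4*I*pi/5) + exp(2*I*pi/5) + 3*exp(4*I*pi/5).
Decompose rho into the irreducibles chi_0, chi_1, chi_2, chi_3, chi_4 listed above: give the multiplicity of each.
Multiplicities: chi_0: 3, chi_1: 0, chi_2: 2, chi_3: 3, chi_4: 1.

Argument: Use <chi_rho, chi> = (1/|G|) sum_C |C| * chi_rho(C) * conj(chi(C)) with |G| = 5 for each irreducible chi in the table:
  <chi_rho, chi_0> = (1/5)[1*(9)*conj(1) + 1*(3 + 3*exp(-4*I*pi/5) + exp(-2*I*pi/5) + 2*exp(4*I*pi/5))*conj(1) + 1*(3 + 2*exp(-2*I*pi/5) + exp(-4*I*pi/5) + 3*exp(2*I*pi/5))*conj(1) + 1*(3 + 3*exp(-2*I*pi/5) + exp(4*I*pi/5) + 2*exp(2*I*pi/5))*conj(1) + 1*(3 + 2*exp(-4*I*pi/5) + exp(2*I*pi/5) + 3*exp(4*I*pi/5))*conj(1)]
      = (1/5)[(9) + (3 + 3*exp(-4*I*pi/5) + exp(-2*I*pi/5) + 2*exp(4*I*pi/5)) + (3 + 2*exp(-2*I*pi/5) + exp(-4*I*pi/5) + 3*exp(2*I*pi/5)) + (3 + 3*exp(-2*I*pi/5) + exp(4*I*pi/5) + 2*exp(2*I*pi/5)) + (3 + 2*exp(-4*I*pi/5) + exp(2*I*pi/5) + 3*exp(4*I*pi/5))] = 15/5 = 3
  <chi_rho, chi_1> = (1/5)[1*(9)*conj(1) + 1*(3 + 3*exp(-4*I*pi/5) + exp(-2*I*pi/5) + 2*exp(4*I*pi/5))*conj(exp(2*I*pi/5)) + 1*(3 + 2*exp(-2*I*pi/5) + exp(-4*I*pi/5) + 3*exp(2*I*pi/5))*conj(exp(4*I*pi/5)) + 1*(3 + 3*exp(-2*I*pi/5) + exp(4*I*pi/5) + 2*exp(2*I*pi/5))*conj(exp(-4*I*pi/5)) + 1*(3 + 2*exp(-4*I*pi/5) + exp(2*I*pi/5) + 3*exp(4*I*pi/5))*conj(exp(-2*I*pi/5))]
      = (1/5)[(9) + (3*exp(-2*I*pi/5) + exp(-4*I*pi/5) + 3*exp(4*I*pi/5) + 2*exp(2*I*pi/5)) + (3*exp(-2*I*pi/5) + 3*exp(-4*I*pi/5) + exp(2*I*pi/5) + 2*exp(4*I*pi/5)) + (2*exp(-4*I*pi/5) + exp(-2*I*pi/5) + 3*exp(4*I*pi/5) + 3*exp(2*I*pi/5)) + (2*exp(-2*I*pi/5) + 3*exp(-4*I*pi/5) + exp(4*I*pi/5) + 3*exp(2*I*pi/5))] = 0/5 = 0
  <chi_rho, chi_2> = (1/5)[1*(9)*conj(1) + 1*(3 + 3*exp(-4*I*pi/5) + exp(-2*I*pi/5) + 2*exp(4*I*pi/5))*conj(exp(4*I*pi/5)) + 1*(3 + 2*exp(-2*I*pi/5) + exp(-4*I*pi/5) + 3*exp(2*I*pi/5))*conj(exp(-2*I*pi/5)) + 1*(3 + 3*exp(-2*I*pi/5) + exp(4*I*pi/5) + 2*exp(2*I*pi/5))*conj(exp(2*I*pi/5)) + 1*(3 + 2*exp(-4*I*pi/5) + exp(2*I*pi/5) + 3*exp(4*I*pi/5))*conj(exp(-4*I*pi/5))]
      = (1/5)[(9) + (2 + 3*exp(-4*I*pi/5) + exp(4*I*pi/5) + 3*exp(2*I*pi/5)) + (2 + exp(-2*I*pi/5) + 3*exp(4*I*pi/5) + 3*exp(2*I*pi/5)) + (2 + 3*exp(-2*I*pi/5) + 3*exp(-4*I*pi/5) + exp(2*I*pi/5)) + (2 + 3*exp(-2*I*pi/5) + exp(-4*I*pi/5) + 3*exp(4*I*pi/5))] = 10/5 = 2
  <chi_rho, chi_3> = (1/5)[1*(9)*conj(1) + 1*(3 + 3*exp(-4*I*pi/5) + exp(-2*I*pi/5) + 2*exp(4*I*pi/5))*conj(exp(-4*I*pi/5)) + 1*(3 + 2*exp(-2*I*pi/5) + exp(-4*I*pi/5) + 3*exp(2*I*pi/5))*conj(exp(2*I*pi/5)) + 1*(3 + 3*exp(-2*I*pi/5) + exp(4*I*pi/5) + 2*exp(2*I*pi/5))*conj(exp(-2*I*pi/5)) + 1*(3 + 2*exp(-4*I*pi/5) + exp(2*I*pi/5) + 3*exp(4*I*pi/5))*conj(exp(4*I*pi/5))]
      = (1/5)[(9) + (3 + 2*exp(-2*I*pi/5) + exp(2*I*pi/5) + 3*exp(4*I*pi/5)) + (3 + 3*exp(-2*I*pi/5) + 2*exp(-4*I*pi/5) + exp(4*I*pi/5)) + (3 + exp(-4*I*pi/5) + 2*exp(4*I*pi/5) + 3*exp(2*I*pi/5)) + (3 + 3*exp(-4*I*pi/5) + exp(-2*I*pi/5) + 2*exp(2*I*pi/5))] = 15/5 = 3
  <chi_rho, chi_4> = (1/5)[1*(9)*conj(1) + 1*(3 + 3*exp(-4*I*pi/5) + exp(-2*I*pi/5) + 2*exp(4*I*pi/5))*conj(exp(-2*I*pi/5)) + 1*(3 + 2*exp(-2*I*pi/5) + exp(-4*I*pi/5) + 3*exp(2*I*pi/5))*conj(exp(-4*I*pi/5)) + 1*(3 + 3*exp(-2*I*pi/5) + exp(4*I*pi/5) + 2*exp(2*I*pi/5))*conj(exp(4*I*pi/5)) + 1*(3 + 2*exp(-4*I*pi/5) + exp(2*I*pi/5) + 3*exp(4*I*pi/5))*conj(exp(2*I*pi/5))]
      = (1/5)[(9) + (1 + 3*exp(-2*I*pi/5) + 2*exp(-4*I*pi/5) + 3*exp(2*I*pi/5)) + (1 + 3*exp(-4*I*pi/5) + 3*exp(4*I*pi/5) + 2*exp(2*I*pi/5)) + (1 + 2*exp(-2*I*pi/5) + 3*exp(-4*I*pi/5) + 3*exp(4*I*pi/5)) + (1 + 3*exp(-2*I*pi/5) + 2*exp(4*I*pi/5) + 3*exp(2*I*pi/5))] = 5/5 = 1
(Exp terms are combined using exp(i*s)*conj(exp(i*t)) = exp(i*(s-t)), and sums of them are collapsed using the identity that for every m > 1 the m distinct m-th roots of unity sum to 0, e.g. 1 + exp(2*I*pi/3) + exp(-2*I*pi/3) = 0.)
Dimension check: dim(rho) = sum (mult * dim) = 3*1 + 0*1 + 2*1 + 3*1 + 1*1 = 9 = chi_rho(e) = 9.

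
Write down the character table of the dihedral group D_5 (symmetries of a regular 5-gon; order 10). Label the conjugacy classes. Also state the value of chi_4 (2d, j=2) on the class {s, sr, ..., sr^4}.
Conjugacy classes: {e} of size 1, {r^1, r^4} of size 2, {r^2, r^3} of size 2, {s, sr, ..., sr^4} of size 5.
Character table:
  irrep \ class              {e} (size 1)  {r^1, r^4} (size 2)  {r^2, r^3} (size 2)  {s, sr, ..., sr^4} (size 5)
  chi_1 (triv)               1             1                    1                    1                          
  chi_2 (sign: r->1, s->-1)  1             1                    1                    -1                         
  chi_3 (2d, j=1)            2             -1/2 + sqrt(5)/2     -sqrt(5)/2 - 1/2     0                          
  chi_4 (2d, j=2)            2             -sqrt(5)/2 - 1/2     -1/2 + sqrt(5)/2     0                          

Spot check: chi_4 (2d, j=2) on {s, sr, ..., sr^4} = 0.

D_5 has order 2*5 = 10 with 4 conjugacy classes, hence 4 irreducibles. Sum of squared dims 1 + 1 + 4 + 4 = 10 = |G|. Linear characters come from the abelianisation; the 2-dimensional irreps have character r^k -> 2*cos(2*pi*j*k/5), reflections -> 0.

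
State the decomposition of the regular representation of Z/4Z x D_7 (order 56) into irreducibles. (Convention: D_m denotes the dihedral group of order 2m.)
Each irreducible V_i of dimension d_i appears with multiplicity d_i, i.e. rho_reg = (direct sum over all irreducibles V_i) d_i V_i. The irreducible dimensions for Z/4Z x D_7 are 1, 1, 1, 1, 1, 1, 1, 1, 2, 2, 2, 2, 2, 2, 2, 2, 2, 2, 2, 2: 8 irreducibles of dimension 1, each with multiplicity 1; 12 irreducibles of dimension 2, each with multiplicity 2. Total dimension 8*1*1 + 12*2*2 = 56 = |G|.

Why: General theorem: in the regular representation of a finite group G, each irreducible appears with multiplicity equal to its dimension. Check: dim(rho_reg) = sum d_i^2 = 1 + 1 + 1 + 1 + 1 + 1 + 1 + 1 + 4 + 4 + 4 + 4 + 4 + 4 + 4 + 4 + 4 + 4 + 4 + 4 = 56 = |G|.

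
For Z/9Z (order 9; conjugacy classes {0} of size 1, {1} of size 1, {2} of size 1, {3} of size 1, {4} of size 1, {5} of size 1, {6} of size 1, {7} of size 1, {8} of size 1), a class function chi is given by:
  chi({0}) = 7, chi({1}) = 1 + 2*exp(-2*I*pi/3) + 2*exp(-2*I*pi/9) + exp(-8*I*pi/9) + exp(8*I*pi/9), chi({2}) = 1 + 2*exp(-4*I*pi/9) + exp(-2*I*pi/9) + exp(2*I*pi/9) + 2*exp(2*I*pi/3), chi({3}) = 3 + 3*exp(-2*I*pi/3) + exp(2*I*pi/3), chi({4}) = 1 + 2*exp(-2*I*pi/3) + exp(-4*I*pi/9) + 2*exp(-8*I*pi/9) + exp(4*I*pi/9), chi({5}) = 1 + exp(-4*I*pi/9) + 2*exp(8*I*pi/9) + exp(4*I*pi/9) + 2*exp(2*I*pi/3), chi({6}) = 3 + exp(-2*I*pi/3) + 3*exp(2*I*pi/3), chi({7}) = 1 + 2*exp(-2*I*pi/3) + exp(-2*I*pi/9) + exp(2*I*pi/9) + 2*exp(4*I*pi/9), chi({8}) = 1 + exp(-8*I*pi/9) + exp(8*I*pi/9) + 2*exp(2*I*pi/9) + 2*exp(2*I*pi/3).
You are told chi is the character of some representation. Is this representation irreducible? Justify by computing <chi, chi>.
Not irreducible (reducible): <chi, chi> = 11 > 1.

Derivation: <chi, chi> = (1/|G|) sum_C |C| * |chi(C)|^2 = (1/9)[1*|7|^2 + 1*|1 + 2*exp(-2*I*pi/3) + 2*exp(-2*I*pi/9) + exp(-8*I*pi/9) + exp(8*I*pi/9)|^2 + 1*|1 + 2*exp(-4*I*pi/9) + exp(-2*I*pi/9) + exp(2*I*pi/9) + 2*exp(2*I*pi/3)|^2 + 1*|3 + 3*exp(-2*I*pi/3) + exp(2*I*pi/3)|^2 + 1*|1 + 2*exp(-2*I*pi/3) + exp(-4*I*pi/9) + 2*exp(-8*I*pi/9) + exp(4*I*pi/9)|^2 + 1*|1 + exp(-4*I*pi/9) + 2*exp(8*I*pi/9) + exp(4*I*pi/9) + 2*exp(2*I*pi/3)|^2 + 1*|3 + exp(-2*I*pi/3) + 3*exp(2*I*pi/3)|^2 + 1*|1 + 2*exp(-2*I*pi/3) + exp(-2*I*pi/9) + exp(2*I*pi/9) + 2*exp(4*I*pi/9)|^2 + 1*|1 + exp(-8*I*pi/9) + exp(8*I*pi/9) + 2*exp(2*I*pi/9) + 2*exp(2*I*pi/3)|^2]
  = (1/9)[(49) + (11 + 6*exp(-4*I*pi/9) + 4*exp(-2*I*pi/3) + 5*exp(-2*I*pi/9) + 4*exp(-8*I*pi/9) + 4*exp(8*I*pi/9) + 5*exp(2*I*pi/9) + 4*exp(2*I*pi/3) + 6*exp(4*I*pi/9)) + (11 + 5*exp(-4*I*pi/9) + 4*exp(-2*I*pi/3) + 4*exp(-2*I*pi/9) + 6*exp(-8*I*pi/9) + 6*exp(8*I*pi/9) + 4*exp(2*I*pi/9) + 4*exp(2*I*pi/3) + 5*exp(4*I*pi/9)) + (4) + (11 + 4*exp(-4*I*pi/9) + 6*exp(-2*I*pi/9) + 4*exp(-2*I*pi/3) + 5*exp(-8*I*pi/9) + 5*exp(8*I*pi/9) + 4*exp(2*I*pi/3) + 6*exp(2*I*pi/9) + 4*exp(4*I*pi/9)) + (11 + 4*exp(-4*I*pi/9) + 6*exp(-2*I*pi/9) + 4*exp(-2*I*pi/3) + 5*exp(-8*I*pi/9) + 5*exp(8*I*pi/9) + 4*exp(2*I*pi/3) + 6*exp(2*I*pi/9) + 4*exp(4*I*pi/9)) + (4) + (11 + 5*exp(-4*I*pi/9) + 4*exp(-2*I*pi/3) + 4*exp(-2*I*pi/9) + 6*exp(-8*I*pi/9) + 6*exp(8*I*pi/9) + 4*exp(2*I*pi/9) + 4*exp(2*I*pi/3) + 5*exp(4*I*pi/9)) + (11 + 6*exp(-4*I*pi/9) + 4*exp(-2*I*pi/3) + 5*exp(-2*I*pi/9) + 4*exp(-8*I*pi/9) + 4*exp(8*I*pi/9) + 5*exp(2*I*pi/9) + 4*exp(2*I*pi/3) + 6*exp(4*I*pi/9))] = 99/9 = 11.
(Exp terms are combined using exp(i*s)*conj(exp(i*t)) = exp(i*(s-t)), and sums of them are collapsed using the identity that for every m > 1 the m distinct m-th roots of unity sum to 0, e.g. 1 + exp(2*I*pi/3) + exp(-2*I*pi/3) = 0.)
A character is irreducible iff <chi, chi> = 1, so this representation is reducible.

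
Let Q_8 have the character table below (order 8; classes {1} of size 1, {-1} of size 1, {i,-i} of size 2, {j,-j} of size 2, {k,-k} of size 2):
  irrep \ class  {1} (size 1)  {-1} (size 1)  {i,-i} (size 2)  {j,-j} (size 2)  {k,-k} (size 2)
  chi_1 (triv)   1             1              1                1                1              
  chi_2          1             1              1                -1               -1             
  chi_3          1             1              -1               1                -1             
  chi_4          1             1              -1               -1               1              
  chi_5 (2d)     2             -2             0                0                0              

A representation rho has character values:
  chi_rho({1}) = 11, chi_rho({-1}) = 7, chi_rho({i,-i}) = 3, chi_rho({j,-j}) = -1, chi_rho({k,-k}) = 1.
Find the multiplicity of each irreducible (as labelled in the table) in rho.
Multiplicities: chi_1: 3, chi_2: 3, chi_3: 1, chi_4: 2, chi_5: 1.

Working: Use <chi_rho, chi> = (1/|G|) sum_C |C| * chi_rho(C) * conj(chi(C)) with |G| = 8 for each irreducible chi in the table:
  <chi_rho, chi_1> = (1/8)[1*(11)*conj(1) + 1*(7)*conj(1) + 2*(3)*conj(1) + 2*(-1)*conj(1) + 2*(1)*conj(1)]
      = (1/8)[(11) + (7) + (6) + (-2) + (2)] = 24/8 = 3
  <chi_rho, chi_2> = (1/8)[1*(11)*conj(1) + 1*(7)*conj(1) + 2*(3)*conj(1) + 2*(-1)*conj(-1) + 2*(1)*conj(-1)]
      = (1/8)[(11) + (7) + (6) + (2) + (-2)] = 24/8 = 3
  <chi_rho, chi_3> = (1/8)[1*(11)*conj(1) + 1*(7)*conj(1) + 2*(3)*conj(-1) + 2*(-1)*conj(1) + 2*(1)*conj(-1)]
      = (1/8)[(11) + (7) + (-6) + (-2) + (-2)] = 8/8 = 1
  <chi_rho, chi_4> = (1/8)[1*(11)*conj(1) + 1*(7)*conj(1) + 2*(3)*conj(-1) + 2*(-1)*conj(-1) + 2*(1)*conj(1)]
      = (1/8)[(11) + (7) + (-6) + (2) + (2)] = 16/8 = 2
  <chi_rho, chi_5> = (1/8)[1*(11)*conj(2) + 1*(7)*conj(-2) + 2*(3)*conj(0) + 2*(-1)*conj(0) + 2*(1)*conj(0)]
      = (1/8)[(22) + (-14) + (0) + (0) + (0)] = 8/8 = 1
Dimension check: dim(rho) = sum (mult * dim) = 3*1 + 3*1 + 1*1 + 2*1 + 1*2 = 11 = chi_rho(e) = 11.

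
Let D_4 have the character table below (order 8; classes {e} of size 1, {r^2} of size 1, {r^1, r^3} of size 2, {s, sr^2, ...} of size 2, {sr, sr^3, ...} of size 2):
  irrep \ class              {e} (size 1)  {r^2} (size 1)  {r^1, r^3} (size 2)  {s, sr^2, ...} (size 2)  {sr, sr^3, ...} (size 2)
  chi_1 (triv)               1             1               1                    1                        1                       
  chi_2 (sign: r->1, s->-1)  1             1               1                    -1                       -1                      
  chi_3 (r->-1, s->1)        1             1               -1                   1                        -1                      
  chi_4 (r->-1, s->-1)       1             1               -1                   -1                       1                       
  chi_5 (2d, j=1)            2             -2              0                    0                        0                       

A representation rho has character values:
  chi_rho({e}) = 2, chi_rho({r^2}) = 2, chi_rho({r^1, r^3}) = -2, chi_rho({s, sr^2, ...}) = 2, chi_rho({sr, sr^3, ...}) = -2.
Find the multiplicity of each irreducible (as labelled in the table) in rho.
Multiplicities: chi_1: 0, chi_2: 0, chi_3: 2, chi_4: 0, chi_5: 0.

Reasoning: Use <chi_rho, chi> = (1/|G|) sum_C |C| * chi_rho(C) * conj(chi(C)) with |G| = 8 for each irreducible chi in the table:
  <chi_rho, chi_1> = (1/8)[1*(2)*conj(1) + 1*(2)*conj(1) + 2*(-2)*conj(1) + 2*(2)*conj(1) + 2*(-2)*conj(1)]
      = (1/8)[(2) + (2) + (-4) + (4) + (-4)] = 0/8 = 0
  <chi_rho, chi_2> = (1/8)[1*(2)*conj(1) + 1*(2)*conj(1) + 2*(-2)*conj(1) + 2*(2)*conj(-1) + 2*(-2)*conj(-1)]
      = (1/8)[(2) + (2) + (-4) + (-4) + (4)] = 0/8 = 0
  <chi_rho, chi_3> = (1/8)[1*(2)*conj(1) + 1*(2)*conj(1) + 2*(-2)*conj(-1) + 2*(2)*conj(1) + 2*(-2)*conj(-1)]
      = (1/8)[(2) + (2) + (4) + (4) + (4)] = 16/8 = 2
  <chi_rho, chi_4> = (1/8)[1*(2)*conj(1) + 1*(2)*conj(1) + 2*(-2)*conj(-1) + 2*(2)*conj(-1) + 2*(-2)*conj(1)]
      = (1/8)[(2) + (2) + (4) + (-4) + (-4)] = 0/8 = 0
  <chi_rho, chi_5> = (1/8)[1*(2)*conj(2) + 1*(2)*conj(-2) + 2*(-2)*conj(0) + 2*(2)*conj(0) + 2*(-2)*conj(0)]
      = (1/8)[(4) + (-4) + (0) + (0) + (0)] = 0/8 = 0
Dimension check: dim(rho) = sum (mult * dim) = 0*1 + 0*1 + 2*1 + 0*1 + 0*2 = 2 = chi_rho(e) = 2.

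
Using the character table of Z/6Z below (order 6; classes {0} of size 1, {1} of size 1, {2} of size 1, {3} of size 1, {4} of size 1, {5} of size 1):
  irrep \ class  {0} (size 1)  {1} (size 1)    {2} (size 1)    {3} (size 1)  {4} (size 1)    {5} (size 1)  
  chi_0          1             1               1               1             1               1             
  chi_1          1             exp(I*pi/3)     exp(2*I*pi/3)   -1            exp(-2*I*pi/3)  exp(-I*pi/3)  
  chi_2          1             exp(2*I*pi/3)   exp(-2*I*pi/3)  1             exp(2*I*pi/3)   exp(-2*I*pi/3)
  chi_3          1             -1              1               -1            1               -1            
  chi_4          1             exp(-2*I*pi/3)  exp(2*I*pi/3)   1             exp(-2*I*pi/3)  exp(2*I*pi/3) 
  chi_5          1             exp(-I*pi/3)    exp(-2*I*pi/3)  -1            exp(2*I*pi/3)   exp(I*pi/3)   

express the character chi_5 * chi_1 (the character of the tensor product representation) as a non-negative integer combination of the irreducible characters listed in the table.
chi_5 tensor chi_1 = chi_0 (all other irreducibles have multiplicity 0).

The character of a tensor product is the pointwise product (chi_5 * chi_1)(C) = chi_5(C) * chi_1(C):
  {0}: (1)*(1), {1}: (exp(-I*pi/3))*(exp(I*pi/3)), {2}: (exp(-2*I*pi/3))*(exp(2*I*pi/3)), {3}: (-1)*(-1), {4}: (exp(2*I*pi/3))*(exp(-2*I*pi/3)), {5}: (exp(I*pi/3))*(exp(-I*pi/3))
so (chi_5 * chi_1) takes values
  {0} -> 1, {1} -> 1, {2} -> 1, {3} -> 1, {4} -> 1, {5} -> 1.
Now take the inner product of this character with each irreducible chi from the table, <chi_5*chi_1, chi> = (1/6) sum_C |C| (chi_5*chi_1)(C) conj(chi(C)):
  <chi_5*chi_1, chi_0> = (1/6)[1*(1)*conj(1) + 1*(1)*conj(1) + 1*(1)*conj(1) + 1*(1)*conj(1) + 1*(1)*conj(1) + 1*(1)*conj(1)]
      = (1/6)[(1) + (1) + (1) + (1) + (1) + (1)] = 6/6 = 1
  <chi_5*chi_1, chi_1> = (1/6)[1*(1)*conj(1) + 1*(1)*conj(exp(I*pi/3)) + 1*(1)*conj(exp(2*I*pi/3)) + 1*(1)*conj(-1) + 1*(1)*conj(exp(-2*I*pi/3)) + 1*(1)*conj(exp(-I*pi/3))]
      = (1/6)[(1) + (exp(-I*pi/3)) + (exp(-2*I*pi/3)) + (-1) + (exp(2*I*pi/3)) + (exp(I*pi/3))] = 0/6 = 0
  <chi_5*chi_1, chi_2> = (1/6)[1*(1)*conj(1) + 1*(1)*conj(exp(2*I*pi/3)) + 1*(1)*conj(exp(-2*I*pi/3)) + 1*(1)*conj(1) + 1*(1)*conj(exp(2*I*pi/3)) + 1*(1)*conj(exp(-2*I*pi/3))]
      = (1/6)[(1) + (exp(-2*I*pi/3)) + (exp(2*I*pi/3)) + (1) + (exp(-2*I*pi/3)) + (exp(2*I*pi/3))] = 0/6 = 0
  <chi_5*chi_1, chi_3> = (1/6)[1*(1)*conj(1) + 1*(1)*conj(-1) + 1*(1)*conj(1) + 1*(1)*conj(-1) + 1*(1)*conj(1) + 1*(1)*conj(-1)]
      = (1/6)[(1) + (-1) + (1) + (-1) + (1) + (-1)] = 0/6 = 0
  <chi_5*chi_1, chi_4> = (1/6)[1*(1)*conj(1) + 1*(1)*conj(exp(-2*I*pi/3)) + 1*(1)*conj(exp(2*I*pi/3)) + 1*(1)*conj(1) + 1*(1)*conj(exp(-2*I*pi/3)) + 1*(1)*conj(exp(2*I*pi/3))]
      = (1/6)[(1) + (exp(2*I*pi/3)) + (exp(-2*I*pi/3)) + (1) + (exp(2*I*pi/3)) + (exp(-2*I*pi/3))] = 0/6 = 0
  <chi_5*chi_1, chi_5> = (1/6)[1*(1)*conj(1) + 1*(1)*conj(exp(-I*pi/3)) + 1*(1)*conj(exp(-2*I*pi/3)) + 1*(1)*conj(-1) + 1*(1)*conj(exp(2*I*pi/3)) + 1*(1)*conj(exp(I*pi/3))]
      = (1/6)[(1) + (exp(I*pi/3)) + (exp(2*I*pi/3)) + (-1) + (exp(-2*I*pi/3)) + (exp(-I*pi/3))] = 0/6 = 0
(Exp terms are combined using exp(i*s)*conj(exp(i*t)) = exp(i*(s-t)), and sums of them are collapsed using the identity that for every m > 1 the m distinct m-th roots of unity sum to 0, e.g. 1 + exp(2*I*pi/3) + exp(-2*I*pi/3) = 0.)
Hence the multiplicities are chi_0: 1. Dimension check: dim(chi_5)*dim(chi_1) = 1*1 = 1 and sum (mult * dim) = 1*1 = 1.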